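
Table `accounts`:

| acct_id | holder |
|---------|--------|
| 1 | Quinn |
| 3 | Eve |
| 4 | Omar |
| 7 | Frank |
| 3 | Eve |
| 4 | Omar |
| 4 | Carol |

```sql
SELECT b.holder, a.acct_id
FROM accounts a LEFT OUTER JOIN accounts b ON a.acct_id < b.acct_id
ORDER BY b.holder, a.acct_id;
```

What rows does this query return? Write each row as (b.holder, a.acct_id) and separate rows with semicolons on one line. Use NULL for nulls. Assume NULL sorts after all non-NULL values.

LEFT JOIN keeps every row from `accounts a`; unmatched rows get NULL for `accounts b`'s columns.
Matching on a.acct_id < b.acct_id.
- acct_id=1: 6 matching b row(s), so 6 row(s) emitted.
- acct_id=3: 4 matching b row(s), so 4 row(s) emitted.
- acct_id=4: 1 matching b row(s), so 1 row(s) emitted.
- acct_id=7: no b row matches, row kept with b columns NULL.
- acct_id=3: 4 matching b row(s), so 4 row(s) emitted.
- acct_id=4: 1 matching b row(s), so 1 row(s) emitted.
- acct_id=4: 1 matching b row(s), so 1 row(s) emitted.

(Carol, 1); (Carol, 3); (Carol, 3); (Eve, 1); (Eve, 1); (Frank, 1); (Frank, 3); (Frank, 3); (Frank, 4); (Frank, 4); (Frank, 4); (Omar, 1); (Omar, 1); (Omar, 3); (Omar, 3); (Omar, 3); (Omar, 3); (NULL, 7)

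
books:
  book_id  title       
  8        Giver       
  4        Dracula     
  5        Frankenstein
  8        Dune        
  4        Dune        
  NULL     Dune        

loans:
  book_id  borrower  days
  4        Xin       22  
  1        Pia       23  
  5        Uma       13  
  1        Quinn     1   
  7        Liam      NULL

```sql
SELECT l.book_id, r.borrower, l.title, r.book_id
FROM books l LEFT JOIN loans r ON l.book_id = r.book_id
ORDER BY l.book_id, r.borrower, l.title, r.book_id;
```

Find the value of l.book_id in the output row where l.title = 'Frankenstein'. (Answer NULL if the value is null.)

5

LEFT JOIN keeps every row from `books`; unmatched rows get NULL for `loans`'s columns.
Matching on l.book_id = r.book_id. A NULL in a compared column never satisfies the condition.
- book_id=8: no r row matches, row kept with r columns NULL.
- book_id=4: 1 matching r row(s), so 1 row(s) emitted.
- book_id=5: 1 matching r row(s), so 1 row(s) emitted.
- book_id=8: no r row matches, row kept with r columns NULL.
- book_id=4: 1 matching r row(s), so 1 row(s) emitted.
- book_id=NULL: no r row matches, row kept with r columns NULL.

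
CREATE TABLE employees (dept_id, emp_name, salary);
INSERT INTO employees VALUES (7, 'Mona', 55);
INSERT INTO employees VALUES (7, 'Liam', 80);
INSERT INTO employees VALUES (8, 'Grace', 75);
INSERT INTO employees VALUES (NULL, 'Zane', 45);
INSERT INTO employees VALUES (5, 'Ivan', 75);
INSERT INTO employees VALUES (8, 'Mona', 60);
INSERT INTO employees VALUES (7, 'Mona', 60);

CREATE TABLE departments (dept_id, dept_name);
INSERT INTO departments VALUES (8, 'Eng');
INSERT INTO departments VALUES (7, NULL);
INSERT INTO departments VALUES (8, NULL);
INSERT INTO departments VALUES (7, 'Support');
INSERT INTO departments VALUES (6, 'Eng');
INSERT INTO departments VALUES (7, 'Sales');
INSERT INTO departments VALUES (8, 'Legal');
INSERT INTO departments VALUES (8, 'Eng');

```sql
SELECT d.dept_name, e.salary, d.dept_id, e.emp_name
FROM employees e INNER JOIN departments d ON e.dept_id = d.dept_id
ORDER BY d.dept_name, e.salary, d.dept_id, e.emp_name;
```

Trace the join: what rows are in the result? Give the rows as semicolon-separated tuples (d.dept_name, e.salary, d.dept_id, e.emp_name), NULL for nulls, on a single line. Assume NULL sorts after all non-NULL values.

(Eng, 60, 8, Mona); (Eng, 60, 8, Mona); (Eng, 75, 8, Grace); (Eng, 75, 8, Grace); (Legal, 60, 8, Mona); (Legal, 75, 8, Grace); (Sales, 55, 7, Mona); (Sales, 60, 7, Mona); (Sales, 80, 7, Liam); (Support, 55, 7, Mona); (Support, 60, 7, Mona); (Support, 80, 7, Liam); (NULL, 55, 7, Mona); (NULL, 60, 7, Mona); (NULL, 60, 8, Mona); (NULL, 75, 8, Grace); (NULL, 80, 7, Liam)

INNER JOIN keeps only pairs where the ON condition holds.
Matching on e.dept_id = d.dept_id. A NULL in a compared column never satisfies the condition.
- dept_id=7: 3 matching d row(s), so 3 row(s) emitted.
- dept_id=7: 3 matching d row(s), so 3 row(s) emitted.
- dept_id=8: 4 matching d row(s), so 4 row(s) emitted.
- dept_id=NULL: no matching d row, dropped.
- dept_id=5: no matching d row, dropped.
- dept_id=8: 4 matching d row(s), so 4 row(s) emitted.
- dept_id=7: 3 matching d row(s), so 3 row(s) emitted.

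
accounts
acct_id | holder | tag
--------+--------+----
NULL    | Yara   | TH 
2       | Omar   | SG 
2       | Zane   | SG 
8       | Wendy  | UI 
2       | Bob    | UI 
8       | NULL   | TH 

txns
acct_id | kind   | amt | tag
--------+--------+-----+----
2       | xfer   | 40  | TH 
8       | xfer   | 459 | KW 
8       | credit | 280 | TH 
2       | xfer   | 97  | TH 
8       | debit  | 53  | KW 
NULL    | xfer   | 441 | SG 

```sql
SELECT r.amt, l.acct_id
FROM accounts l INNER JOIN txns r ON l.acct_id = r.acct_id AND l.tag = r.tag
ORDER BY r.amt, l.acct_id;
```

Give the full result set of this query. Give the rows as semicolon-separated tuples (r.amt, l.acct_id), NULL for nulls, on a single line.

(280, 8)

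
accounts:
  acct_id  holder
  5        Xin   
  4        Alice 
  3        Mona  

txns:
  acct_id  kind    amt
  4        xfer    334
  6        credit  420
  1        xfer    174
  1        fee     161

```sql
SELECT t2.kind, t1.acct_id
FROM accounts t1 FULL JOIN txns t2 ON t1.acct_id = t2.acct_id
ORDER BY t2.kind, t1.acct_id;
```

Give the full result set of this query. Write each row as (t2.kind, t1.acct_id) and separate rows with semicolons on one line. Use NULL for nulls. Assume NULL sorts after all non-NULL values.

(credit, NULL); (fee, NULL); (xfer, 4); (xfer, NULL); (NULL, 3); (NULL, 5)

FULL OUTER JOIN keeps every row from both sides; unmatched rows get NULL for the other side's columns.
Matching on t1.acct_id = t2.acct_id.
Matched pairs: 1; unmatched t1 rows kept: 2; unmatched t2 rows kept: 3.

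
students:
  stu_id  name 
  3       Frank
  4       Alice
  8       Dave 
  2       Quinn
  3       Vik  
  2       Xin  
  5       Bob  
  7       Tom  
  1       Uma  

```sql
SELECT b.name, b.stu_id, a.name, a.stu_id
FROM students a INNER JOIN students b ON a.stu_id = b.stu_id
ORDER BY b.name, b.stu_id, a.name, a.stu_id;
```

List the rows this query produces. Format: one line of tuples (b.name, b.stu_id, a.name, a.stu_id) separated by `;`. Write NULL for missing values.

(Alice, 4, Alice, 4); (Bob, 5, Bob, 5); (Dave, 8, Dave, 8); (Frank, 3, Frank, 3); (Frank, 3, Vik, 3); (Quinn, 2, Quinn, 2); (Quinn, 2, Xin, 2); (Tom, 7, Tom, 7); (Uma, 1, Uma, 1); (Vik, 3, Frank, 3); (Vik, 3, Vik, 3); (Xin, 2, Quinn, 2); (Xin, 2, Xin, 2)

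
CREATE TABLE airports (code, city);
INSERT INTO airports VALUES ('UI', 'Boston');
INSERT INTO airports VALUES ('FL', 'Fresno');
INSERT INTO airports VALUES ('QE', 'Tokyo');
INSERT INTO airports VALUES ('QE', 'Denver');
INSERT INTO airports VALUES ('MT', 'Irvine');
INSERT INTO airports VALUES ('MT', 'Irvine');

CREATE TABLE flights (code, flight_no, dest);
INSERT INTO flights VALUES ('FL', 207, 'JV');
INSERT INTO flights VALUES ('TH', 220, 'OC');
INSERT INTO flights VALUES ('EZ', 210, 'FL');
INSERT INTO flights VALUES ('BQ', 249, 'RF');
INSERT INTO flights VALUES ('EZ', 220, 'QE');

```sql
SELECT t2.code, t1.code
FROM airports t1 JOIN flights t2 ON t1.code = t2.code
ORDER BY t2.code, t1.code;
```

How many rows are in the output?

1

INNER JOIN keeps only pairs where the ON condition holds.
Matching on t1.code = t2.code.
- t1[0] code=UI → no match; dropped.
- t1[1] code=FL → 1 match(es) in t2 → 1 row(s).
- t1[2] code=QE → no match; dropped.
- t1[3] code=QE → no match; dropped.
- t1[4] code=MT → no match; dropped.
- t1[5] code=MT → no match; dropped.
Total: 1 rows.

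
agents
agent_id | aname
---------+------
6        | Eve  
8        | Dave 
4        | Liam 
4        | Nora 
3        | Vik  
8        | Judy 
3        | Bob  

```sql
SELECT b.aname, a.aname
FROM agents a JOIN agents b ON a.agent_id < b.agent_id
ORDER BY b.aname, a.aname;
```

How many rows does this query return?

18

INNER JOIN keeps only pairs where the ON condition holds.
Matching on a.agent_id < b.agent_id.
Matched pairs: 18.
Total: 18 rows.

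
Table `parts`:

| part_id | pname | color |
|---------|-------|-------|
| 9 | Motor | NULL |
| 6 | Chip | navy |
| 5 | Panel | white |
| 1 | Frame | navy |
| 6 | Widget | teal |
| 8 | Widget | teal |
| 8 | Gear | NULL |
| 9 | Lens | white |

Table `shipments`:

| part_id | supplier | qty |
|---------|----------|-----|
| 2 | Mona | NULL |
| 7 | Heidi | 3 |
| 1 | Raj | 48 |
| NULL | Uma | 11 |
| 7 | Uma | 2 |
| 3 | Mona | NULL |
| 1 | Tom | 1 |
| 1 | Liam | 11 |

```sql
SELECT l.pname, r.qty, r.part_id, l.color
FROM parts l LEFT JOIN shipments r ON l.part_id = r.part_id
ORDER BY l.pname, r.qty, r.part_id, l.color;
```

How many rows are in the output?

10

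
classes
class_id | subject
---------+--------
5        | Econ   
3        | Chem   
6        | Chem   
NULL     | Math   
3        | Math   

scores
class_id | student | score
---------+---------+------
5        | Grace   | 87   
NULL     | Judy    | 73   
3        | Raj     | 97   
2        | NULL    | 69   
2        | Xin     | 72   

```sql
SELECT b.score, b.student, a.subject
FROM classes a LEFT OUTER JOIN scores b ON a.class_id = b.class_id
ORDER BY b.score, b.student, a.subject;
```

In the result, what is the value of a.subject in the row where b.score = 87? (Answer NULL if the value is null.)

LEFT JOIN keeps every row from `classes`; unmatched rows get NULL for `scores`'s columns.
Matching on a.class_id = b.class_id. A NULL in a compared column never satisfies the condition.
- a row (class_id=5): matches 1 b row(s) → 1 output row(s).
- a row (class_id=3): matches 1 b row(s) → 1 output row(s).
- a row (class_id=6): no match → kept, b columns NULL.
- a row (class_id=NULL): no match → kept, b columns NULL.
- a row (class_id=3): matches 1 b row(s) → 1 output row(s).

Econ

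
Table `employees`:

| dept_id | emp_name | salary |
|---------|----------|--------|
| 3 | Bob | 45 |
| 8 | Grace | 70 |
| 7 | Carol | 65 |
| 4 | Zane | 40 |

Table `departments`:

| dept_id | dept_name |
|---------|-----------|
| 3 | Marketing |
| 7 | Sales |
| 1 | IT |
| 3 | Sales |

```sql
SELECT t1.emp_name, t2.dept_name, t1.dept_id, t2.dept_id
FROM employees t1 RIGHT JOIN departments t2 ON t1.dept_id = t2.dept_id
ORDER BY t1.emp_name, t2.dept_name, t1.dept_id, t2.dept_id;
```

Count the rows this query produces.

RIGHT JOIN keeps every row from `departments`; unmatched rows get NULL for `employees`'s columns.
Matching on t1.dept_id = t2.dept_id.
- t1 row (dept_id=3): matches 2 t2 row(s) → 2 output row(s).
- t1 row (dept_id=8): no match.
- t1 row (dept_id=7): matches 1 t2 row(s) → 1 output row(s).
- t1 row (dept_id=4): no match.
- plus 1 unmatched t2 row(s), each kept with NULL t1 columns.
Total: 3 matched + 1 padded = 4 rows.

4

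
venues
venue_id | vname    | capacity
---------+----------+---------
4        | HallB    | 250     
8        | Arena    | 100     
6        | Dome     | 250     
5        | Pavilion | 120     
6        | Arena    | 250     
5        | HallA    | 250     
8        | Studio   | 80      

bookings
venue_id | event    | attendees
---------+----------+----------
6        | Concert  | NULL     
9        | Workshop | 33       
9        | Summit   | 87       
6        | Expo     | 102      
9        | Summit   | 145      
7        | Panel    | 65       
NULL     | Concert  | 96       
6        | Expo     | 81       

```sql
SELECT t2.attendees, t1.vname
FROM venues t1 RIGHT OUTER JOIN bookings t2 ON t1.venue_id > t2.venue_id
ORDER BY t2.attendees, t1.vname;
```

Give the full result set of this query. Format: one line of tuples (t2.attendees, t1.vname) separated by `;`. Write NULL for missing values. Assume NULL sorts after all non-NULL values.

(33, NULL); (65, Arena); (65, Studio); (81, Arena); (81, Studio); (87, NULL); (96, NULL); (102, Arena); (102, Studio); (145, NULL); (NULL, Arena); (NULL, Studio)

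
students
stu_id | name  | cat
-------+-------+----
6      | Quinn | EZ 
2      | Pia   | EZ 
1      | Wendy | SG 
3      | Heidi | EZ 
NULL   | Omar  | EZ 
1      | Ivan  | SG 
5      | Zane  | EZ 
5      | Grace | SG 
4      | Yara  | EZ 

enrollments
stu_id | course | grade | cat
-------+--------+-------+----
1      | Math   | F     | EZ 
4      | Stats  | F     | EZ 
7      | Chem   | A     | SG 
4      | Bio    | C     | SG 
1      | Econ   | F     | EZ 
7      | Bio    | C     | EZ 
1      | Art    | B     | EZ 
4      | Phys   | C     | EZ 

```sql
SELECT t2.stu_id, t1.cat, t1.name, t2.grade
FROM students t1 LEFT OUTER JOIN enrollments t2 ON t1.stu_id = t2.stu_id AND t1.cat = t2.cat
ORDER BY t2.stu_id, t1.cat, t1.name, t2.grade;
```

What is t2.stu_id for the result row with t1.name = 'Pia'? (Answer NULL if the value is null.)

NULL

LEFT JOIN keeps every row from `students`; unmatched rows get NULL for `enrollments`'s columns.
Matching on t1.stu_id = t2.stu_id AND t1.cat = t2.cat. A NULL in a compared column never satisfies the condition.
- t1[0] stu_id=6, cat=EZ → no match; kept with NULLs on the t2 side.
- t1[1] stu_id=2, cat=EZ → no match; kept with NULLs on the t2 side.
- t1[2] stu_id=1, cat=SG → no match; kept with NULLs on the t2 side.
- t1[3] stu_id=3, cat=EZ → no match; kept with NULLs on the t2 side.
- t1[4] stu_id=NULL, cat=EZ → no match; kept with NULLs on the t2 side.
- t1[5] stu_id=1, cat=SG → no match; kept with NULLs on the t2 side.
- t1[6] stu_id=5, cat=EZ → no match; kept with NULLs on the t2 side.
- t1[7] stu_id=5, cat=SG → no match; kept with NULLs on the t2 side.
- t1[8] stu_id=4, cat=EZ → 2 match(es) in t2 → 2 row(s).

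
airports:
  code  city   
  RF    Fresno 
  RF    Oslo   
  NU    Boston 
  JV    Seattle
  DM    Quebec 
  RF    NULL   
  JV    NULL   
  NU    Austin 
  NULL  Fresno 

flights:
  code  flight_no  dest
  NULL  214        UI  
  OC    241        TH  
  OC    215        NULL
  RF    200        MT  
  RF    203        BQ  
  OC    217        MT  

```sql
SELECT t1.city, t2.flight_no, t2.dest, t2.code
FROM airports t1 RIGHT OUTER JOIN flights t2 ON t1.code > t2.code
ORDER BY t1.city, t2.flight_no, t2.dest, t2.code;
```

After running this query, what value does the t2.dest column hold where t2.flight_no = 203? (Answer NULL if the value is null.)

BQ

RIGHT JOIN keeps every row from `flights`; unmatched rows get NULL for `airports`'s columns.
Matching on t1.code > t2.code. A NULL in a compared column never satisfies the condition.
Matched pairs: 9; unmatched t2 rows kept: 3.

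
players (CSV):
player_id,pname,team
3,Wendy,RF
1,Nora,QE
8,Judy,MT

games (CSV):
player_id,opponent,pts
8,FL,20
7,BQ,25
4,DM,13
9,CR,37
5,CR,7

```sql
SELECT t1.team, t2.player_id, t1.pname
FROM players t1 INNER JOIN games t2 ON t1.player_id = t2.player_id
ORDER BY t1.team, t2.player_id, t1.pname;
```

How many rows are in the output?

1

INNER JOIN keeps only pairs where the ON condition holds.
Matching on t1.player_id = t2.player_id.
Matched pairs: 1.
Total: 1 rows.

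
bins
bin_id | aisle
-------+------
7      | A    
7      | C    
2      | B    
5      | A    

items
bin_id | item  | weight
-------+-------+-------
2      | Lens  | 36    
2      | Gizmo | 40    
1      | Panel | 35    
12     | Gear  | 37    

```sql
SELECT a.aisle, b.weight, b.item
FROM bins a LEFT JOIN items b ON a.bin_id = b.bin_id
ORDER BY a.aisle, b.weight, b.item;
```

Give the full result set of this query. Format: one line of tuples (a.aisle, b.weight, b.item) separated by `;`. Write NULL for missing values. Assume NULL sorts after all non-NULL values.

LEFT JOIN keeps every row from `bins`; unmatched rows get NULL for `items`'s columns.
Matching on a.bin_id = b.bin_id.
Matched pairs: 2; unmatched a rows kept: 3.

(A, NULL, NULL); (A, NULL, NULL); (B, 36, Lens); (B, 40, Gizmo); (C, NULL, NULL)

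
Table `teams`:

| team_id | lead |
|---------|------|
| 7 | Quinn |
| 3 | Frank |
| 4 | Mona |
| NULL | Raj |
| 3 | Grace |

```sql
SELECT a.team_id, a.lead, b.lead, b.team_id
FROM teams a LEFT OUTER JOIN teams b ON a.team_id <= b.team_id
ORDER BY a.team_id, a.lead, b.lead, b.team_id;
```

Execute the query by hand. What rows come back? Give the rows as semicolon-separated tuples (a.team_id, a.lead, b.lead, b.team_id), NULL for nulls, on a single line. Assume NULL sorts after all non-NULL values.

LEFT JOIN keeps every row from `teams a`; unmatched rows get NULL for `teams b`'s columns.
Matching on a.team_id <= b.team_id. A NULL in a compared column never satisfies the condition.
- a[0] team_id=7 → 1 match(es) in b → 1 row(s).
- a[1] team_id=3 → 4 match(es) in b → 4 row(s).
- a[2] team_id=4 → 2 match(es) in b → 2 row(s).
- a[3] team_id=NULL → no match; kept with NULLs on the b side.
- a[4] team_id=3 → 4 match(es) in b → 4 row(s).

(3, Frank, Frank, 3); (3, Frank, Grace, 3); (3, Frank, Mona, 4); (3, Frank, Quinn, 7); (3, Grace, Frank, 3); (3, Grace, Grace, 3); (3, Grace, Mona, 4); (3, Grace, Quinn, 7); (4, Mona, Mona, 4); (4, Mona, Quinn, 7); (7, Quinn, Quinn, 7); (NULL, Raj, NULL, NULL)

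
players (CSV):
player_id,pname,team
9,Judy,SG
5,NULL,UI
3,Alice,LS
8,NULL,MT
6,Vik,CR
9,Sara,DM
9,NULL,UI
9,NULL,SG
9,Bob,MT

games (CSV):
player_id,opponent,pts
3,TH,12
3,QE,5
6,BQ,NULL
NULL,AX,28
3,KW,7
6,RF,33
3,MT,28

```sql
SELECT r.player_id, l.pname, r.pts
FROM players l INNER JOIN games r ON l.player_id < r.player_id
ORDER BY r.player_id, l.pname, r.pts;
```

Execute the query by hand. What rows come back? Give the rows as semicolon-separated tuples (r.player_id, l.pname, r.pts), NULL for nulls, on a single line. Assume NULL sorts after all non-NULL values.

(6, Alice, 33); (6, Alice, NULL); (6, NULL, 33); (6, NULL, NULL)

INNER JOIN keeps only pairs where the ON condition holds.
Matching on l.player_id < r.player_id. A NULL in a compared column never satisfies the condition.
Matched pairs: 4.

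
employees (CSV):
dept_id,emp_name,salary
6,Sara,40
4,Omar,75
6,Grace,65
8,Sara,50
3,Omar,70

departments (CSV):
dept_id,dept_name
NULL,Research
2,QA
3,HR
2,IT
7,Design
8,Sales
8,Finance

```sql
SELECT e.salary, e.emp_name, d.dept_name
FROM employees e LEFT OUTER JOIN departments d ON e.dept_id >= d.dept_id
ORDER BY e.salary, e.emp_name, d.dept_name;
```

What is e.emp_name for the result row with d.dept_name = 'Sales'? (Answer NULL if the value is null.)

Sara

LEFT JOIN keeps every row from `employees`; unmatched rows get NULL for `departments`'s columns.
Matching on e.dept_id >= d.dept_id. A NULL in a compared column never satisfies the condition.
Matched pairs: 18; unmatched e rows kept: 0.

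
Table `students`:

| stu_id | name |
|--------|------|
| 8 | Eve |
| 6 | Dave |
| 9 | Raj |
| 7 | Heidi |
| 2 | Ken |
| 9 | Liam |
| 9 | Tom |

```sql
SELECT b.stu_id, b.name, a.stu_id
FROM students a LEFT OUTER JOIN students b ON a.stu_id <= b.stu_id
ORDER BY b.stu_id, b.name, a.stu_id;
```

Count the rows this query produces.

31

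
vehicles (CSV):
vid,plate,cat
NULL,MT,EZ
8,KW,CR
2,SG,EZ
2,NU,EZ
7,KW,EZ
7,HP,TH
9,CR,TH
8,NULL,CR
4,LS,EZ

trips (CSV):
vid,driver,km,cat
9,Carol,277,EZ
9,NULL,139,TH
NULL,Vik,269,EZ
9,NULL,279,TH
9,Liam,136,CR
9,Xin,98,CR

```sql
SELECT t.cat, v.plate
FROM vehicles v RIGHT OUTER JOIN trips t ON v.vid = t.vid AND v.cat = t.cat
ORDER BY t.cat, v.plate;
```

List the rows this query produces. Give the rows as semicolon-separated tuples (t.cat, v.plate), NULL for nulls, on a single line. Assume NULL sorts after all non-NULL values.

RIGHT JOIN keeps every row from `trips`; unmatched rows get NULL for `vehicles`'s columns.
Matching on v.vid = t.vid AND v.cat = t.cat. A NULL in a compared column never satisfies the condition.
- vid=NULL, cat=EZ: no matching t row.
- vid=8, cat=CR: no matching t row.
- vid=2, cat=EZ: no matching t row.
- vid=2, cat=EZ: no matching t row.
- vid=7, cat=EZ: no matching t row.
- vid=7, cat=TH: no matching t row.
- vid=9, cat=TH: 2 matching t row(s), so 2 row(s) emitted.
- vid=8, cat=CR: no matching t row.
- vid=4, cat=EZ: no matching t row.
- 4 t row(s) had no v match → kept, v columns NULL.
After projecting and ordering:
t.cat | v.plate
CR | NULL
CR | NULL
EZ | NULL
EZ | NULL
TH | CR
TH | CR

(CR, NULL); (CR, NULL); (EZ, NULL); (EZ, NULL); (TH, CR); (TH, CR)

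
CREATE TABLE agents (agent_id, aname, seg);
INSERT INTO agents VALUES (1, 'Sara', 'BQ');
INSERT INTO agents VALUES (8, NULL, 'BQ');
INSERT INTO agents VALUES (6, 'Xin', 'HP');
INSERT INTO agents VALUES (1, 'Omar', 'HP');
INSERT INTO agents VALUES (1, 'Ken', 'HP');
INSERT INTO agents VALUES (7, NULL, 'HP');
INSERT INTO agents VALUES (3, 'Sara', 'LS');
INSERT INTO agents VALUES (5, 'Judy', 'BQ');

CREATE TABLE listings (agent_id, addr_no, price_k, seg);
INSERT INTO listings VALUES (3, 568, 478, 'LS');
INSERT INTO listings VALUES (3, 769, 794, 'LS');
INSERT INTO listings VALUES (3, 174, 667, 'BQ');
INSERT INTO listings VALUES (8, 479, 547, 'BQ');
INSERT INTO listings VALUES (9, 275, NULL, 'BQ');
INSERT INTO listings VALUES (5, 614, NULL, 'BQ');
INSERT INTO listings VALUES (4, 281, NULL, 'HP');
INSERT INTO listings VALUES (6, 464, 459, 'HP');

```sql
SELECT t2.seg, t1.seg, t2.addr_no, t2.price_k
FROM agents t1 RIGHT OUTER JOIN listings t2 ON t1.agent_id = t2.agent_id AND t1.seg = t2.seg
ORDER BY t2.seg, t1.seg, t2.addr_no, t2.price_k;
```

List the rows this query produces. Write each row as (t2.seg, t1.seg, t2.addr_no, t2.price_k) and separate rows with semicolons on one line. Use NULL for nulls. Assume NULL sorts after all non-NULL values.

(BQ, BQ, 479, 547); (BQ, BQ, 614, NULL); (BQ, NULL, 174, 667); (BQ, NULL, 275, NULL); (HP, HP, 464, 459); (HP, NULL, 281, NULL); (LS, LS, 568, 478); (LS, LS, 769, 794)

RIGHT JOIN keeps every row from `listings`; unmatched rows get NULL for `agents`'s columns.
Matching on t1.agent_id = t2.agent_id AND t1.seg = t2.seg.
- t1 row (agent_id=1, seg=BQ): no match.
- t1 row (agent_id=8, seg=BQ): matches 1 t2 row(s) → 1 output row(s).
- t1 row (agent_id=6, seg=HP): matches 1 t2 row(s) → 1 output row(s).
- t1 row (agent_id=1, seg=HP): no match.
- t1 row (agent_id=1, seg=HP): no match.
- t1 row (agent_id=7, seg=HP): no match.
- t1 row (agent_id=3, seg=LS): matches 2 t2 row(s) → 2 output row(s).
- t1 row (agent_id=5, seg=BQ): matches 1 t2 row(s) → 1 output row(s).
- 3 t2 row(s) had no t1 match → kept, t1 columns NULL.
After projecting and ordering:
t2.seg | t1.seg | t2.addr_no | t2.price_k
BQ | BQ | 479 | 547
BQ | BQ | 614 | NULL
BQ | NULL | 174 | 667
BQ | NULL | 275 | NULL
HP | HP | 464 | 459
HP | NULL | 281 | NULL
LS | LS | 568 | 478
LS | LS | 769 | 794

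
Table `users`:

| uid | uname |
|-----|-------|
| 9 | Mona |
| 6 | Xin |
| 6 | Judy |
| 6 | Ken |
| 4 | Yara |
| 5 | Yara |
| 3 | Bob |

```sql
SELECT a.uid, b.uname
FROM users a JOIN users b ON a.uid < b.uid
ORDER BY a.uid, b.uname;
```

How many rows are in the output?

18

INNER JOIN keeps only pairs where the ON condition holds.
Matching on a.uid < b.uid.
- a (uid=9) has no partner → excluded.
- a (uid=6) pairs with 1 row(s) of b.
- a (uid=6) pairs with 1 row(s) of b.
- a (uid=6) pairs with 1 row(s) of b.
- a (uid=4) pairs with 5 row(s) of b.
- a (uid=5) pairs with 4 row(s) of b.
- a (uid=3) pairs with 6 row(s) of b.
Total: 18 rows.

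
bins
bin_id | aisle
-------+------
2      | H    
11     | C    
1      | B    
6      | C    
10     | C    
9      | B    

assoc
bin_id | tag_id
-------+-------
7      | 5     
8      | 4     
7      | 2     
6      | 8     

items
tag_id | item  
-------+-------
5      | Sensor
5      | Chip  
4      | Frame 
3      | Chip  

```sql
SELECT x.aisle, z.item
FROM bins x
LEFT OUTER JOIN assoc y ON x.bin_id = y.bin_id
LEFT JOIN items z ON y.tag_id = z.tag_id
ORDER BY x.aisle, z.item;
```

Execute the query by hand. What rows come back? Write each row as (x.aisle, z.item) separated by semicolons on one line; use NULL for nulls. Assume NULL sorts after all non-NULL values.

Evaluate left to right. First `bins x LEFT JOIN assoc y` on bin_id: 6 row(s).
Then LEFT JOIN `items z` on tag_id: each of those 6 rows is kept; rows whose y.tag_id has no match in z get NULL for z's columns.

(B, NULL); (B, NULL); (C, NULL); (C, NULL); (C, NULL); (H, NULL)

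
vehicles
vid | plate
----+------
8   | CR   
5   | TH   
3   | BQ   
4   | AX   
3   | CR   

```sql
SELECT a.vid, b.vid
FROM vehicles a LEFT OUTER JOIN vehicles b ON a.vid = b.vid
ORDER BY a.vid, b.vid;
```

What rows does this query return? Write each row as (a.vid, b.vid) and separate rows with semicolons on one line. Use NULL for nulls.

(3, 3); (3, 3); (3, 3); (3, 3); (4, 4); (5, 5); (8, 8)

LEFT JOIN keeps every row from `vehicles a`; unmatched rows get NULL for `vehicles b`'s columns.
Matching on a.vid = b.vid.
- a row (vid=8): matches 1 b row(s) → 1 output row(s).
- a row (vid=5): matches 1 b row(s) → 1 output row(s).
- a row (vid=3): matches 2 b row(s) → 2 output row(s).
- a row (vid=4): matches 1 b row(s) → 1 output row(s).
- a row (vid=3): matches 2 b row(s) → 2 output row(s).
After projecting and ordering:
a.vid | b.vid
3 | 3
3 | 3
3 | 3
3 | 3
4 | 4
5 | 5
8 | 8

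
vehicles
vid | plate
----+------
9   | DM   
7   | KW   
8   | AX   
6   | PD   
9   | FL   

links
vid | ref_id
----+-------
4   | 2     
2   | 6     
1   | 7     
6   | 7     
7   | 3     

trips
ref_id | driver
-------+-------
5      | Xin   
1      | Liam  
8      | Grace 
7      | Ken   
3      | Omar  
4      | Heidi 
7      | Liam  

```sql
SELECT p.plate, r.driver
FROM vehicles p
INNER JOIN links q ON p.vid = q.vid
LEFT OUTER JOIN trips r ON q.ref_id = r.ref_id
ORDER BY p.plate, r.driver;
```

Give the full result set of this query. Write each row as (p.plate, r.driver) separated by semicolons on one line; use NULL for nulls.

Step 1 — p INNER JOIN q on vid → 2 row(s).
Then LEFT JOIN `trips r` on ref_id: each of those 2 rows is kept; rows whose q.ref_id has no match in r get NULL for r's columns.

(KW, Omar); (PD, Ken); (PD, Liam)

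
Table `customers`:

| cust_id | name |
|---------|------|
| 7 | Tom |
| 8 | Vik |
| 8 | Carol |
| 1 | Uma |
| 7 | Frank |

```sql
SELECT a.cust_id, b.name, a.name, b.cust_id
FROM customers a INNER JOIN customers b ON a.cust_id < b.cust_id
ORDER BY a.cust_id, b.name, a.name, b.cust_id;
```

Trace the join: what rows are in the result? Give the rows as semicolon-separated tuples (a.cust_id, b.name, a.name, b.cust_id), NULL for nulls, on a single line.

(1, Carol, Uma, 8); (1, Frank, Uma, 7); (1, Tom, Uma, 7); (1, Vik, Uma, 8); (7, Carol, Frank, 8); (7, Carol, Tom, 8); (7, Vik, Frank, 8); (7, Vik, Tom, 8)

INNER JOIN keeps only pairs where the ON condition holds.
Matching on a.cust_id < b.cust_id.
- cust_id=7: 2 matching b row(s), so 2 row(s) emitted.
- cust_id=8: no matching b row, dropped.
- cust_id=8: no matching b row, dropped.
- cust_id=1: 4 matching b row(s), so 4 row(s) emitted.
- cust_id=7: 2 matching b row(s), so 2 row(s) emitted.
After projecting and ordering:
a.cust_id | b.name | a.name | b.cust_id
1 | Carol | Uma | 8
1 | Frank | Uma | 7
1 | Tom | Uma | 7
1 | Vik | Uma | 8
7 | Carol | Frank | 8
7 | Carol | Tom | 8
7 | Vik | Frank | 8
7 | Vik | Tom | 8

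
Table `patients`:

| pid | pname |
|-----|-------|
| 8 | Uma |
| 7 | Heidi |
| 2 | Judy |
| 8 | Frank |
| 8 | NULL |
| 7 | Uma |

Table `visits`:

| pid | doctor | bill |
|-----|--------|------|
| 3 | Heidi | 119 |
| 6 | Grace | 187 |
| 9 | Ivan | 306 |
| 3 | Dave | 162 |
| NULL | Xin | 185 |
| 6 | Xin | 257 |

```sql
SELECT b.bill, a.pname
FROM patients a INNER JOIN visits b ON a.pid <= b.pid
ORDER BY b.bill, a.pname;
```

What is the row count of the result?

INNER JOIN keeps only pairs where the ON condition holds.
Matching on a.pid <= b.pid. A NULL in a compared column never satisfies the condition.
- a (pid=8) pairs with 1 row(s) of b.
- a (pid=7) pairs with 1 row(s) of b.
- a (pid=2) pairs with 5 row(s) of b.
- a (pid=8) pairs with 1 row(s) of b.
- a (pid=8) pairs with 1 row(s) of b.
- a (pid=7) pairs with 1 row(s) of b.
Total: 10 rows.

10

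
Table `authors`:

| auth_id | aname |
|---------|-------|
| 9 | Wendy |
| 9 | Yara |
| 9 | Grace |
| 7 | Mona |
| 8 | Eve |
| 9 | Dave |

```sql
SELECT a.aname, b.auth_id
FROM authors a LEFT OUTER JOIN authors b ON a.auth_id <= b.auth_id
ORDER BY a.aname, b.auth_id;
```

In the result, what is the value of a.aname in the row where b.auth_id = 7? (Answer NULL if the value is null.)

Mona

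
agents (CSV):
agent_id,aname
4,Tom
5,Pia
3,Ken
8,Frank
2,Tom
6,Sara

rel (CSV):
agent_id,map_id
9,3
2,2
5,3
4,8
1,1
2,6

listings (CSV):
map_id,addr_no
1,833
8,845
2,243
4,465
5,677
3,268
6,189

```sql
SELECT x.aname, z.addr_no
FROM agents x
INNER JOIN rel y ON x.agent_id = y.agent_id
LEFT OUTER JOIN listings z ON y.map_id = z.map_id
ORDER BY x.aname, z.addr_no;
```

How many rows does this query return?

Step 1 — x INNER JOIN y on agent_id → 4 row(s).
Then LEFT JOIN `listings z` on map_id: each of those 4 rows is kept; rows whose y.map_id has no match in z get NULL for z's columns.
Result: 4 row(s).

4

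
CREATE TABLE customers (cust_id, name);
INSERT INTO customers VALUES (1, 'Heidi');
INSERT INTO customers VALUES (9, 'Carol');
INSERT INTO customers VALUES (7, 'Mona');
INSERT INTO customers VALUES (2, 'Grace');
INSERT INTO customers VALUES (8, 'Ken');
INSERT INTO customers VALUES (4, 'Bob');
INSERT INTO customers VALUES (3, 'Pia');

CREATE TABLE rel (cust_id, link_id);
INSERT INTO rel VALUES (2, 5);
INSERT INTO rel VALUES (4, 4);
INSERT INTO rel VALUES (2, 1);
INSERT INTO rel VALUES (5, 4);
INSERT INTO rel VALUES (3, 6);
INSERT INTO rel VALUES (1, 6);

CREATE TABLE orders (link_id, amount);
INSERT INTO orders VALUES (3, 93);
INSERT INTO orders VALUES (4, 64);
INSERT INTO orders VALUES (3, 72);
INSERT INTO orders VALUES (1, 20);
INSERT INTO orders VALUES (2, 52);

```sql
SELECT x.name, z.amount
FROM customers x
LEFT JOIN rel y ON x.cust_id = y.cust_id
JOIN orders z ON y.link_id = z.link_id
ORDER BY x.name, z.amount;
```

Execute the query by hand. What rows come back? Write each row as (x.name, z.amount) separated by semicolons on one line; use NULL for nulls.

(Bob, 64); (Grace, 20)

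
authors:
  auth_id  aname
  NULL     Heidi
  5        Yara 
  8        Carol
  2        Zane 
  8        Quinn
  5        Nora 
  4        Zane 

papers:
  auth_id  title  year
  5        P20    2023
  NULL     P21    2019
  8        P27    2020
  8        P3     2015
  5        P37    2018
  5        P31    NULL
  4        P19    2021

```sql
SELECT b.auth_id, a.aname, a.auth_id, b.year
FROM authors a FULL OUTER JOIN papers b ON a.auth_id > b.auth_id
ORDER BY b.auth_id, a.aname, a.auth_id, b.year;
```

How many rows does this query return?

FULL OUTER JOIN keeps every row from both sides; unmatched rows get NULL for the other side's columns.
Matching on a.auth_id > b.auth_id. A NULL in a compared column never satisfies the condition.
Matched pairs: 10; unmatched a rows kept: 3; unmatched b rows kept: 3.
Total: 10 matched + 6 padded = 16 rows.

16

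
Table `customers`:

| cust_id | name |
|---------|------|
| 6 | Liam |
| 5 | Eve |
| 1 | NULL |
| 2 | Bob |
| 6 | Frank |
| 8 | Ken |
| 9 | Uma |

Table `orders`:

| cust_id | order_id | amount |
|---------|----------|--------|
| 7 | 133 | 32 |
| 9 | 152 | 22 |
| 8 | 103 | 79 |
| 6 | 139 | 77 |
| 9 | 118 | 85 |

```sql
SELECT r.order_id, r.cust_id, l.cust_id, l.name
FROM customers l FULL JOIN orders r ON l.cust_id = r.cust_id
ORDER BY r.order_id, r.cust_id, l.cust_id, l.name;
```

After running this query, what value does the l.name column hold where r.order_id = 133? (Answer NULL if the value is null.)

NULL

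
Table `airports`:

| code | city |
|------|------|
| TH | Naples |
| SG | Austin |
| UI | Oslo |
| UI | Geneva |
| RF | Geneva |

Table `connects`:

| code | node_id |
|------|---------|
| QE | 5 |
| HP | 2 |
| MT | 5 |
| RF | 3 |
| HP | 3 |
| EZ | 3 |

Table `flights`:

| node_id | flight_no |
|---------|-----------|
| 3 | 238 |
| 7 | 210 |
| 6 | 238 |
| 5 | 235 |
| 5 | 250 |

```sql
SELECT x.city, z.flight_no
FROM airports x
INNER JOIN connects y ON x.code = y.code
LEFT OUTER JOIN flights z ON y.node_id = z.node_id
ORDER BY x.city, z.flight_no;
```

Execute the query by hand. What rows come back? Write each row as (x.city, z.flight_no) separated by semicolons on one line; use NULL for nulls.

(Geneva, 238)

Joins associate left-to-right: airports INNER JOIN connects on code gives 1 intermediate row(s).
Then LEFT JOIN `flights z` on node_id: each of those 1 rows is kept; rows whose y.node_id has no match in z get NULL for z's columns.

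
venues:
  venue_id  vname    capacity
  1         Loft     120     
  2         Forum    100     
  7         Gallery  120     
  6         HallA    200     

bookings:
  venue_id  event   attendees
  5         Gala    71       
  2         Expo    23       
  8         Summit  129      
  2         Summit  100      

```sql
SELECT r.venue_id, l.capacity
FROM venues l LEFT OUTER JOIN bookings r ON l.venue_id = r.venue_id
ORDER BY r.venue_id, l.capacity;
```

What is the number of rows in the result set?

5

LEFT JOIN keeps every row from `venues`; unmatched rows get NULL for `bookings`'s columns.
Matching on l.venue_id = r.venue_id.
- l row (venue_id=1): no match → kept, r columns NULL.
- l row (venue_id=2): matches 2 r row(s) → 2 output row(s).
- l row (venue_id=7): no match → kept, r columns NULL.
- l row (venue_id=6): no match → kept, r columns NULL.
Total: 2 matched + 3 padded = 5 rows.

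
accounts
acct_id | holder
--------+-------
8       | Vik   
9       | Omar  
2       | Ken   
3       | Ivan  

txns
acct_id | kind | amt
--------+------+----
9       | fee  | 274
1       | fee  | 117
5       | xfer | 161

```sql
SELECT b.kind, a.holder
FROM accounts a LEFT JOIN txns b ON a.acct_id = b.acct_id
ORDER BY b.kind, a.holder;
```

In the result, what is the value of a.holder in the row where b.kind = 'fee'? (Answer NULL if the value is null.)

Omar

LEFT JOIN keeps every row from `accounts`; unmatched rows get NULL for `txns`'s columns.
Matching on a.acct_id = b.acct_id.
Matched pairs: 1; unmatched a rows kept: 3.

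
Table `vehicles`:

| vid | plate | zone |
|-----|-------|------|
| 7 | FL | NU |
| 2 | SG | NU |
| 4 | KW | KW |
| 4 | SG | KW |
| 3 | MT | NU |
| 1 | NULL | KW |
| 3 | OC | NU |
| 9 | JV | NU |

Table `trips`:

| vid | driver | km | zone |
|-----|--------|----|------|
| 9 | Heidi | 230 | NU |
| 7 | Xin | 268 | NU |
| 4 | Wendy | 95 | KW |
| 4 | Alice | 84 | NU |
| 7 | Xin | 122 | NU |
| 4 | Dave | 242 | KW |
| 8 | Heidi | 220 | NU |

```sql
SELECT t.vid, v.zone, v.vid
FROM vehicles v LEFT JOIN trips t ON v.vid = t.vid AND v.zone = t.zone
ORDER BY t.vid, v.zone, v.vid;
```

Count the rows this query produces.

11

LEFT JOIN keeps every row from `vehicles`; unmatched rows get NULL for `trips`'s columns.
Matching on v.vid = t.vid AND v.zone = t.zone.
- v (vid=7, zone=NU) pairs with 2 row(s) of t.
- v (vid=2, zone=NU) has no partner → padded with NULL.
- v (vid=4, zone=KW) pairs with 2 row(s) of t.
- v (vid=4, zone=KW) pairs with 2 row(s) of t.
- v (vid=3, zone=NU) has no partner → padded with NULL.
- v (vid=1, zone=KW) has no partner → padded with NULL.
- v (vid=3, zone=NU) has no partner → padded with NULL.
- v (vid=9, zone=NU) pairs with 1 row(s) of t.
Total: 7 matched + 4 padded = 11 rows.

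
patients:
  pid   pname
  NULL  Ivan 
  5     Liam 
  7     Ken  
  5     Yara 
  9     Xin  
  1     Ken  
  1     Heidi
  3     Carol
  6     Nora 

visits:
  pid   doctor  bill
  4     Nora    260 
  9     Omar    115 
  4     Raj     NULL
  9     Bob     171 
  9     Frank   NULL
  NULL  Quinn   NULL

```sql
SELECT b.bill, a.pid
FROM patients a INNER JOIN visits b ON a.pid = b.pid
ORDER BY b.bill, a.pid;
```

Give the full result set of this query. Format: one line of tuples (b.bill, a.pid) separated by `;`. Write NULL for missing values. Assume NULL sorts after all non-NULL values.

INNER JOIN keeps only pairs where the ON condition holds.
Matching on a.pid = b.pid. A NULL in a compared column never satisfies the condition.
- a[0] pid=NULL → no match; dropped.
- a[1] pid=5 → no match; dropped.
- a[2] pid=7 → no match; dropped.
- a[3] pid=5 → no match; dropped.
- a[4] pid=9 → 3 match(es) in b → 3 row(s).
- a[5] pid=1 → no match; dropped.
- a[6] pid=1 → no match; dropped.
- a[7] pid=3 → no match; dropped.
- a[8] pid=6 → no match; dropped.
After projecting and ordering:
b.bill | a.pid
115 | 9
171 | 9
NULL | 9

(115, 9); (171, 9); (NULL, 9)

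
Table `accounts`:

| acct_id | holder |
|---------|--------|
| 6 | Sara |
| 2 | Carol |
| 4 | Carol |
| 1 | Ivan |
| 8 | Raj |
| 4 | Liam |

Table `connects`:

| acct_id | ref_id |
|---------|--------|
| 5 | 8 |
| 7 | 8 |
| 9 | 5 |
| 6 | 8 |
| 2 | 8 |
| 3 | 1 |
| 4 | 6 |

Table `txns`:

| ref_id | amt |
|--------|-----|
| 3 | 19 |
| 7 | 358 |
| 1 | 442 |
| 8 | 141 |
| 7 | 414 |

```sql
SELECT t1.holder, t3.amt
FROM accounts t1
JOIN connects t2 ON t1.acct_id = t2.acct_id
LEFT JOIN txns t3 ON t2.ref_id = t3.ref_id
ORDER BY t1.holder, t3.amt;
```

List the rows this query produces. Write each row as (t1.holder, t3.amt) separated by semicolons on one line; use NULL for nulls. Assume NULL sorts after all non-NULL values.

Evaluate left to right. First `accounts t1 INNER JOIN connects t2` on acct_id: 4 row(s).
Then LEFT JOIN `txns t3` on ref_id: each of those 4 rows is kept; rows whose t2.ref_id has no match in t3 get NULL for t3's columns.

(Carol, 141); (Carol, NULL); (Liam, NULL); (Sara, 141)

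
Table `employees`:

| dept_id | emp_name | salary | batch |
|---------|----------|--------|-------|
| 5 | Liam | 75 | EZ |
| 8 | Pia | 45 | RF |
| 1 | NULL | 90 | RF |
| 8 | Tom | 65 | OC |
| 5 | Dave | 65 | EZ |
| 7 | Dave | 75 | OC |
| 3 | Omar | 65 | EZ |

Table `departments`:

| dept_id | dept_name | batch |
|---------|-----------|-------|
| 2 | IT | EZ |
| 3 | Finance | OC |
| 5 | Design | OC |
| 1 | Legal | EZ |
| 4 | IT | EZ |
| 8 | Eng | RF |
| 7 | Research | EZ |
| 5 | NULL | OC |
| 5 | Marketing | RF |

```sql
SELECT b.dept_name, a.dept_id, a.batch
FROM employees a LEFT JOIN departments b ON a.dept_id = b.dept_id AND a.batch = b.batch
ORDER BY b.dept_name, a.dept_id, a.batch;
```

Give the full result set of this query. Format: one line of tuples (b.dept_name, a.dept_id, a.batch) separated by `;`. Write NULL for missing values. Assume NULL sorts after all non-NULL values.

LEFT JOIN keeps every row from `employees`; unmatched rows get NULL for `departments`'s columns.
Matching on a.dept_id = b.dept_id AND a.batch = b.batch.
- a row (dept_id=5, batch=EZ): no match → kept, b columns NULL.
- a row (dept_id=8, batch=RF): matches 1 b row(s) → 1 output row(s).
- a row (dept_id=1, batch=RF): no match → kept, b columns NULL.
- a row (dept_id=8, batch=OC): no match → kept, b columns NULL.
- a row (dept_id=5, batch=EZ): no match → kept, b columns NULL.
- a row (dept_id=7, batch=OC): no match → kept, b columns NULL.
- a row (dept_id=3, batch=EZ): no match → kept, b columns NULL.
After projecting and ordering:
b.dept_name | a.dept_id | a.batch
Eng | 8 | RF
NULL | 1 | RF
NULL | 3 | EZ
NULL | 5 | EZ
NULL | 5 | EZ
NULL | 7 | OC
NULL | 8 | OC

(Eng, 8, RF); (NULL, 1, RF); (NULL, 3, EZ); (NULL, 5, EZ); (NULL, 5, EZ); (NULL, 7, OC); (NULL, 8, OC)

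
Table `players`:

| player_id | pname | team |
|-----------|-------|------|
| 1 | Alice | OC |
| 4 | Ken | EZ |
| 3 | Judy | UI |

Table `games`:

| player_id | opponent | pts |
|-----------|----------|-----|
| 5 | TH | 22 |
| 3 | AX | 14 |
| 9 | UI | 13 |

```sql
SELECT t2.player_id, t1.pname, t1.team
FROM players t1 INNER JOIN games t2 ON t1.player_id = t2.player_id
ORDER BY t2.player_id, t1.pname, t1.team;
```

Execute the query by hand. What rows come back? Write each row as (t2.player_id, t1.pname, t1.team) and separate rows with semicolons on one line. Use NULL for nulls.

(3, Judy, UI)

INNER JOIN keeps only pairs where the ON condition holds.
Matching on t1.player_id = t2.player_id.
Matched pairs: 1.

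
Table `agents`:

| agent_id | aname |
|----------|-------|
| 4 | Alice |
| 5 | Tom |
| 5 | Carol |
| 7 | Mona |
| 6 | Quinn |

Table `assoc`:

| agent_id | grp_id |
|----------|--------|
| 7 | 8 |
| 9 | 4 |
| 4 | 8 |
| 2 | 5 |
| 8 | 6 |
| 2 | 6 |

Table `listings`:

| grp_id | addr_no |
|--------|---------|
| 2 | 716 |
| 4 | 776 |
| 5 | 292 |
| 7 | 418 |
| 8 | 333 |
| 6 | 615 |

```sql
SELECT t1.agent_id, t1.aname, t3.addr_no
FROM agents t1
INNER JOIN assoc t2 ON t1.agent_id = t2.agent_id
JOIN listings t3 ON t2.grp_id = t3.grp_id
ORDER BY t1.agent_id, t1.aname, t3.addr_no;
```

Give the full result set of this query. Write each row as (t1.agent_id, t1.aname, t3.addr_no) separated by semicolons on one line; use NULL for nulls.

(4, Alice, 333); (7, Mona, 333)

Joins associate left-to-right: agents INNER JOIN assoc on agent_id gives 2 intermediate row(s).
Then INNER JOIN `listings t3` on grp_id: keep only rows whose t2.grp_id appears in t3.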